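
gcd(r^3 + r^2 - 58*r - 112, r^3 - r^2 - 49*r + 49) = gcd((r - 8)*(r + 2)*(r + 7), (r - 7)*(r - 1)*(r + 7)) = r + 7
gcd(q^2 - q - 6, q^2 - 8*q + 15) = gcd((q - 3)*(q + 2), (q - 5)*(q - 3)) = q - 3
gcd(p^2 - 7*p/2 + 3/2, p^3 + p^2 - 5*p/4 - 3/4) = 1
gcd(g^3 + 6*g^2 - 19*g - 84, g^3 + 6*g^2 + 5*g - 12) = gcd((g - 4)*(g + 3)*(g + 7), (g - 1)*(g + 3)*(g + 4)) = g + 3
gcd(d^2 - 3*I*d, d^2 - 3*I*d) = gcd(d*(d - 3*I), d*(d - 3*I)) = d^2 - 3*I*d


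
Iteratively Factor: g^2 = (g)*(g)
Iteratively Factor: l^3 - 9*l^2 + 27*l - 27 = (l - 3)*(l^2 - 6*l + 9) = (l - 3)^2*(l - 3)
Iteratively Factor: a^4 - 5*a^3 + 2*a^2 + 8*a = (a - 4)*(a^3 - a^2 - 2*a) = (a - 4)*(a + 1)*(a^2 - 2*a) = a*(a - 4)*(a + 1)*(a - 2)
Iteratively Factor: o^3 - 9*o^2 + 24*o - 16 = (o - 4)*(o^2 - 5*o + 4) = (o - 4)*(o - 1)*(o - 4)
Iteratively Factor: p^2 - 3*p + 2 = (p - 2)*(p - 1)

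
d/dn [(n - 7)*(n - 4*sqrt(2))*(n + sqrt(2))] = 3*n^2 - 14*n - 6*sqrt(2)*n - 8 + 21*sqrt(2)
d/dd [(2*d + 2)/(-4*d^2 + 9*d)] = 2*(4*d^2 + 8*d - 9)/(d^2*(16*d^2 - 72*d + 81))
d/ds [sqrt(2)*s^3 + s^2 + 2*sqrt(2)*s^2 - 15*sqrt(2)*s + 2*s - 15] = 3*sqrt(2)*s^2 + 2*s + 4*sqrt(2)*s - 15*sqrt(2) + 2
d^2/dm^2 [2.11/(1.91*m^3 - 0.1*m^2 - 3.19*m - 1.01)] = ((0.422 - 24.1806*m)*(-1.91*m^3 + 0.1*m^2 + 3.19*m + 1.01) - 2.11*(-11.46*m^2 + 0.4*m + 6.38)*(-5.73*m^2 + 0.2*m + 3.19))/(-1.91*m^3 + 0.1*m^2 + 3.19*m + 1.01)^3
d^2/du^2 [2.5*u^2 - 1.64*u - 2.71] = 5.00000000000000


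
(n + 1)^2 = n^2 + 2*n + 1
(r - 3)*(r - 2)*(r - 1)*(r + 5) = r^4 - r^3 - 19*r^2 + 49*r - 30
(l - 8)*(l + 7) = l^2 - l - 56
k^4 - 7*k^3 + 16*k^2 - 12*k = k*(k - 3)*(k - 2)^2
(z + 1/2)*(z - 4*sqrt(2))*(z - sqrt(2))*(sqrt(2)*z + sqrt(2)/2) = sqrt(2)*z^4 - 10*z^3 + sqrt(2)*z^3 - 10*z^2 + 33*sqrt(2)*z^2/4 - 5*z/2 + 8*sqrt(2)*z + 2*sqrt(2)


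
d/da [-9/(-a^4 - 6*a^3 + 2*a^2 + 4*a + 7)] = 18*(-2*a^3 - 9*a^2 + 2*a + 2)/(-a^4 - 6*a^3 + 2*a^2 + 4*a + 7)^2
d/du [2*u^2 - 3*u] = 4*u - 3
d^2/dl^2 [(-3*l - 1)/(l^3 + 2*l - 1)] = 2*(-(3*l + 1)*(3*l^2 + 2)^2 + 3*(3*l^2 + l*(3*l + 1) + 2)*(l^3 + 2*l - 1))/(l^3 + 2*l - 1)^3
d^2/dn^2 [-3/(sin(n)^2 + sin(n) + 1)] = 3*(4*sin(n)^3 + 3*sin(n)^2 - 9*sin(n) - 7)*sin(n)/(sin(n)^2 + sin(n) + 1)^3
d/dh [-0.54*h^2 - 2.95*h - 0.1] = -1.08*h - 2.95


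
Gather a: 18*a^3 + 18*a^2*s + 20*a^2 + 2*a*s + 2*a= 18*a^3 + a^2*(18*s + 20) + a*(2*s + 2)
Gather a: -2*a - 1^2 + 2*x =-2*a + 2*x - 1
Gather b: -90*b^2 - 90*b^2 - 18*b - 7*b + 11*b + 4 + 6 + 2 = -180*b^2 - 14*b + 12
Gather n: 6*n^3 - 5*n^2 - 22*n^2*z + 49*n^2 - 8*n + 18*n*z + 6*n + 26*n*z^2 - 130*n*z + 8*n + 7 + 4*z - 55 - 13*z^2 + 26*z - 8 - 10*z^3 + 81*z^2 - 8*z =6*n^3 + n^2*(44 - 22*z) + n*(26*z^2 - 112*z + 6) - 10*z^3 + 68*z^2 + 22*z - 56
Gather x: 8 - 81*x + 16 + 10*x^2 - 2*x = 10*x^2 - 83*x + 24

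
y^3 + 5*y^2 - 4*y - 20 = (y - 2)*(y + 2)*(y + 5)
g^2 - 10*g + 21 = (g - 7)*(g - 3)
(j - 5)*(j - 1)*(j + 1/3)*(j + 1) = j^4 - 14*j^3/3 - 8*j^2/3 + 14*j/3 + 5/3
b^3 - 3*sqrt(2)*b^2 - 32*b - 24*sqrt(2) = (b - 6*sqrt(2))*(b + sqrt(2))*(b + 2*sqrt(2))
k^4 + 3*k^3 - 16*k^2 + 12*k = k*(k - 2)*(k - 1)*(k + 6)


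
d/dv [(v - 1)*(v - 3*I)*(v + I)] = 3*v^2 + v*(-2 - 4*I) + 3 + 2*I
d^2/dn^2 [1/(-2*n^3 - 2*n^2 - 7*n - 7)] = 2*(2*(3*n + 1)*(2*n^3 + 2*n^2 + 7*n + 7) - (6*n^2 + 4*n + 7)^2)/(2*n^3 + 2*n^2 + 7*n + 7)^3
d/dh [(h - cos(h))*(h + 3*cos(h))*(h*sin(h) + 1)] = (h - cos(h))*(h + 3*cos(h))*(h*cos(h) + sin(h)) - (h - cos(h))*(h*sin(h) + 1)*(3*sin(h) - 1) + (h + 3*cos(h))*(h*sin(h) + 1)*(sin(h) + 1)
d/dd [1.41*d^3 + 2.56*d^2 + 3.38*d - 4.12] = 4.23*d^2 + 5.12*d + 3.38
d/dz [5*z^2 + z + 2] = 10*z + 1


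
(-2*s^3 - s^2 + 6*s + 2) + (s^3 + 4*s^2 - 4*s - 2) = -s^3 + 3*s^2 + 2*s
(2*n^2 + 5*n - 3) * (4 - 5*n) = -10*n^3 - 17*n^2 + 35*n - 12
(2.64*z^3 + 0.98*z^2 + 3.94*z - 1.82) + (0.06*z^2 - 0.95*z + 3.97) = 2.64*z^3 + 1.04*z^2 + 2.99*z + 2.15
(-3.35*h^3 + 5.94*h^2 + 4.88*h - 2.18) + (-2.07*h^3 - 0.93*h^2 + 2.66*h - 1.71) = -5.42*h^3 + 5.01*h^2 + 7.54*h - 3.89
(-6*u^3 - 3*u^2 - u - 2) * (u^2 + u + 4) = -6*u^5 - 9*u^4 - 28*u^3 - 15*u^2 - 6*u - 8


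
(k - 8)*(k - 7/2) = k^2 - 23*k/2 + 28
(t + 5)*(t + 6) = t^2 + 11*t + 30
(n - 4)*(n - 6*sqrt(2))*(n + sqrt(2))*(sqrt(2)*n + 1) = sqrt(2)*n^4 - 9*n^3 - 4*sqrt(2)*n^3 - 17*sqrt(2)*n^2 + 36*n^2 - 12*n + 68*sqrt(2)*n + 48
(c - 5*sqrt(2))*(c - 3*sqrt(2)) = c^2 - 8*sqrt(2)*c + 30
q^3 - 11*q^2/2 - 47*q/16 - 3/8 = (q - 6)*(q + 1/4)^2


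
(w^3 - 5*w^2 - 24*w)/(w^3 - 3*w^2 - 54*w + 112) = w*(w + 3)/(w^2 + 5*w - 14)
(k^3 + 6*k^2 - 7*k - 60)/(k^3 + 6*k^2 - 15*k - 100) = (k^2 + k - 12)/(k^2 + k - 20)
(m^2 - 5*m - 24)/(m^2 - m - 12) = (m - 8)/(m - 4)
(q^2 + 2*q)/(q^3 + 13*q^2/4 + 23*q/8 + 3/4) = 8*q/(8*q^2 + 10*q + 3)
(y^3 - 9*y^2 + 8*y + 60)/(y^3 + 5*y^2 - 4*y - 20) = (y^2 - 11*y + 30)/(y^2 + 3*y - 10)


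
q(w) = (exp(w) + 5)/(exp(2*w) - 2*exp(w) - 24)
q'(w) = (exp(w) + 5)*(-2*exp(2*w) + 2*exp(w))/(exp(2*w) - 2*exp(w) - 24)^2 + exp(w)/(exp(2*w) - 2*exp(w) - 24)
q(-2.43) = -0.21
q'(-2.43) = -0.00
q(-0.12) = -0.24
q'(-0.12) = -0.03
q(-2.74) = -0.21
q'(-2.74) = -0.00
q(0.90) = -0.33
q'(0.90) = -0.21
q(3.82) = 0.03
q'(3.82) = -0.03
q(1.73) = -3.07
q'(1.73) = -48.04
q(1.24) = -0.45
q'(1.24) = -0.58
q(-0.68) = -0.22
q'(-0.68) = -0.02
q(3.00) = 0.07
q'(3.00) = -0.11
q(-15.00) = -0.21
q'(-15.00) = 0.00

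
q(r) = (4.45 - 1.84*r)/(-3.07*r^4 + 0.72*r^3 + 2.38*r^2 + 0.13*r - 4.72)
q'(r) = (4.45 - 1.84*r)*(12.28*r^3 - 2.16*r^2 - 4.76*r - 0.13)/(-3.07*r^4 + 0.72*r^3 + 2.38*r^2 + 0.13*r - 4.72)^2 - 1.84/(-3.07*r^4 + 0.72*r^3 + 2.38*r^2 + 0.13*r - 4.72) = (-16.9464*r^4 + 57.2956*r^3 - 5.2328*r^2 - 21.182*r + 8.1063)/(9.4249*r^8 - 4.4208*r^7 - 14.0948*r^6 + 2.629*r^5 + 34.8324*r^4 - 6.178*r^3 - 22.4503*r^2 - 1.2272*r + 22.2784)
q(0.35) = -0.87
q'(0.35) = 0.12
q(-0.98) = -1.03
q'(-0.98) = -1.24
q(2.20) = -0.01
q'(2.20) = 0.05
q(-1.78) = -0.24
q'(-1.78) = -0.45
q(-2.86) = -0.05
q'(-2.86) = -0.06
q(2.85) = 0.00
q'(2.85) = 0.00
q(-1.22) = -0.71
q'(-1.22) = -1.29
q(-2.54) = -0.07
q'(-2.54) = -0.10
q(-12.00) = -0.00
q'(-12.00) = -0.00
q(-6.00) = -0.00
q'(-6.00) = -0.00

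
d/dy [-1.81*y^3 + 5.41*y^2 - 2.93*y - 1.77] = -5.43*y^2 + 10.82*y - 2.93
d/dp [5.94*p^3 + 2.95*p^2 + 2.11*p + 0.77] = 17.82*p^2 + 5.9*p + 2.11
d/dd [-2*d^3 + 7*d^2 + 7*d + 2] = -6*d^2 + 14*d + 7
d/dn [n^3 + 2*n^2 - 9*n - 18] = 3*n^2 + 4*n - 9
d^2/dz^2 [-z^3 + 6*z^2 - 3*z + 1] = 12 - 6*z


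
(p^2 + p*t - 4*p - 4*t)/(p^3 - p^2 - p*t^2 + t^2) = (p - 4)/(p^2 - p*t - p + t)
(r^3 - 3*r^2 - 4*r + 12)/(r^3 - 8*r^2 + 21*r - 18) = (r + 2)/(r - 3)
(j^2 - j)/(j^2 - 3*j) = (j - 1)/(j - 3)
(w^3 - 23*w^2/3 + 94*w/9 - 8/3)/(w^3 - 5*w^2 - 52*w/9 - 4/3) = (9*w^2 - 15*w + 4)/(9*w^2 + 9*w + 2)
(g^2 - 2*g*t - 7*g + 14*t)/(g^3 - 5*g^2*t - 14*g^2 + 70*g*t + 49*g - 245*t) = (-g + 2*t)/(-g^2 + 5*g*t + 7*g - 35*t)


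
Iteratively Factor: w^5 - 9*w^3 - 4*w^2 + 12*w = (w + 2)*(w^4 - 2*w^3 - 5*w^2 + 6*w) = (w - 3)*(w + 2)*(w^3 + w^2 - 2*w) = (w - 3)*(w + 2)^2*(w^2 - w) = (w - 3)*(w - 1)*(w + 2)^2*(w)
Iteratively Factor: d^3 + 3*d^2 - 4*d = (d - 1)*(d^2 + 4*d) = (d - 1)*(d + 4)*(d)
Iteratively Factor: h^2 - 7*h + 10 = (h - 5)*(h - 2)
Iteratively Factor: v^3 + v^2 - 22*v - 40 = (v + 4)*(v^2 - 3*v - 10) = (v + 2)*(v + 4)*(v - 5)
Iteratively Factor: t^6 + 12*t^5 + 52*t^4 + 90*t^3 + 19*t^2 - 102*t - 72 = (t + 4)*(t^5 + 8*t^4 + 20*t^3 + 10*t^2 - 21*t - 18) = (t + 3)*(t + 4)*(t^4 + 5*t^3 + 5*t^2 - 5*t - 6) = (t + 3)^2*(t + 4)*(t^3 + 2*t^2 - t - 2) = (t - 1)*(t + 3)^2*(t + 4)*(t^2 + 3*t + 2) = (t - 1)*(t + 1)*(t + 3)^2*(t + 4)*(t + 2)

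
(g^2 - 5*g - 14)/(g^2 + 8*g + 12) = (g - 7)/(g + 6)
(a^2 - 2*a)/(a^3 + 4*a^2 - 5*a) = (a - 2)/(a^2 + 4*a - 5)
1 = 1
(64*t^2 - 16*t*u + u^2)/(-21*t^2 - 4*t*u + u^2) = (-64*t^2 + 16*t*u - u^2)/(21*t^2 + 4*t*u - u^2)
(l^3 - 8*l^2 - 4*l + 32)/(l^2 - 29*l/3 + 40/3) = 3*(l^2 - 4)/(3*l - 5)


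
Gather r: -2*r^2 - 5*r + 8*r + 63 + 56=-2*r^2 + 3*r + 119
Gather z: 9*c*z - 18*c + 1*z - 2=-18*c + z*(9*c + 1) - 2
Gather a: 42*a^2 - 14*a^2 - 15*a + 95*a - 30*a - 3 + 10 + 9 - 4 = 28*a^2 + 50*a + 12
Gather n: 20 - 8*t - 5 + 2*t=15 - 6*t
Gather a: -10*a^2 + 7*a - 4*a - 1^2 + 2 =-10*a^2 + 3*a + 1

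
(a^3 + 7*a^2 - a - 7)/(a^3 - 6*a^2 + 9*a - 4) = (a^2 + 8*a + 7)/(a^2 - 5*a + 4)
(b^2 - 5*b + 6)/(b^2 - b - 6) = (b - 2)/(b + 2)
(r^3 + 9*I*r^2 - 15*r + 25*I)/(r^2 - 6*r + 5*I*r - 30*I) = (r^2 + 4*I*r + 5)/(r - 6)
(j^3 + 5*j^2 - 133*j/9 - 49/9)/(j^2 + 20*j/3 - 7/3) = (9*j^2 - 18*j - 7)/(3*(3*j - 1))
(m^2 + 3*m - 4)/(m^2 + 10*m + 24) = (m - 1)/(m + 6)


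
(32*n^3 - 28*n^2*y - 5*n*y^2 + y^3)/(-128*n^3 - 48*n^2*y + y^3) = (-n + y)/(4*n + y)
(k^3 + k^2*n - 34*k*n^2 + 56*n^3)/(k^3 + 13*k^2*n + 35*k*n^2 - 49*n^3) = (k^2 - 6*k*n + 8*n^2)/(k^2 + 6*k*n - 7*n^2)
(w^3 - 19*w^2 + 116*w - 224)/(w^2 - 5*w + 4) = (w^2 - 15*w + 56)/(w - 1)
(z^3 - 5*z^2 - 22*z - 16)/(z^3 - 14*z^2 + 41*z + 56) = (z + 2)/(z - 7)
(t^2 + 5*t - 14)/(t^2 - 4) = (t + 7)/(t + 2)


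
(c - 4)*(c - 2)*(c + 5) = c^3 - c^2 - 22*c + 40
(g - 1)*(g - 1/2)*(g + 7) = g^3 + 11*g^2/2 - 10*g + 7/2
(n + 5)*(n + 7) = n^2 + 12*n + 35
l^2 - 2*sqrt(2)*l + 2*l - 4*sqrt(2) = (l + 2)*(l - 2*sqrt(2))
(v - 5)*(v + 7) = v^2 + 2*v - 35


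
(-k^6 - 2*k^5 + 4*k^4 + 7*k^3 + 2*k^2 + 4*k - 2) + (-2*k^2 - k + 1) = -k^6 - 2*k^5 + 4*k^4 + 7*k^3 + 3*k - 1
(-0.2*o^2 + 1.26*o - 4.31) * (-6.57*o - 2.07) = 1.314*o^3 - 7.8642*o^2 + 25.7085*o + 8.9217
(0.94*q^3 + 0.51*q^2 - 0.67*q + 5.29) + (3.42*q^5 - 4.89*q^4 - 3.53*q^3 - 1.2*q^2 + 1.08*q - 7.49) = 3.42*q^5 - 4.89*q^4 - 2.59*q^3 - 0.69*q^2 + 0.41*q - 2.2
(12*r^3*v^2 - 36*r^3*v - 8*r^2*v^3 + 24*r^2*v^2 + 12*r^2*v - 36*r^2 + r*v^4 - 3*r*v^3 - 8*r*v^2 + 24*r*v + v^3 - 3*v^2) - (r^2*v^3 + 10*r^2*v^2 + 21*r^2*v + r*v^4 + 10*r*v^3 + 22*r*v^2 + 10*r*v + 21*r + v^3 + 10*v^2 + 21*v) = 12*r^3*v^2 - 36*r^3*v - 9*r^2*v^3 + 14*r^2*v^2 - 9*r^2*v - 36*r^2 - 13*r*v^3 - 30*r*v^2 + 14*r*v - 21*r - 13*v^2 - 21*v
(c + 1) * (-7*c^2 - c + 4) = -7*c^3 - 8*c^2 + 3*c + 4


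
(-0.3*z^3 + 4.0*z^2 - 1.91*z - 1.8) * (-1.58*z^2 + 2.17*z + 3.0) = 0.474*z^5 - 6.971*z^4 + 10.7978*z^3 + 10.6993*z^2 - 9.636*z - 5.4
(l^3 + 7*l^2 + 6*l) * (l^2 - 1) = l^5 + 7*l^4 + 5*l^3 - 7*l^2 - 6*l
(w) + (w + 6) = 2*w + 6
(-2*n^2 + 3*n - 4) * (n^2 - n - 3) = -2*n^4 + 5*n^3 - n^2 - 5*n + 12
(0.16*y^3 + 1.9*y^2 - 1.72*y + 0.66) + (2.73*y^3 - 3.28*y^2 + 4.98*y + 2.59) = 2.89*y^3 - 1.38*y^2 + 3.26*y + 3.25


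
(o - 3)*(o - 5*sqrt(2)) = o^2 - 5*sqrt(2)*o - 3*o + 15*sqrt(2)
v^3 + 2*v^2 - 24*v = v*(v - 4)*(v + 6)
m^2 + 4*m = m*(m + 4)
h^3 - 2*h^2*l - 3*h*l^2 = h*(h - 3*l)*(h + l)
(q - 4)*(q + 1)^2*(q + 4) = q^4 + 2*q^3 - 15*q^2 - 32*q - 16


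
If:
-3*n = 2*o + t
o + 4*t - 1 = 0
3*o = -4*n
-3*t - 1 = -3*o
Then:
No Solution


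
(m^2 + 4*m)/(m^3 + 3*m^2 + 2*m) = (m + 4)/(m^2 + 3*m + 2)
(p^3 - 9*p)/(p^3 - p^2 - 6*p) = (p + 3)/(p + 2)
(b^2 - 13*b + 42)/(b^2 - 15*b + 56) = (b - 6)/(b - 8)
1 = 1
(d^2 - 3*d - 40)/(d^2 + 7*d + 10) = (d - 8)/(d + 2)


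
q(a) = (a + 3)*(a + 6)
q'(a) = 2*a + 9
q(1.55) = 34.35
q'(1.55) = 12.10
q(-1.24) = 8.38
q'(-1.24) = 6.52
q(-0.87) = 10.93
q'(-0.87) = 7.26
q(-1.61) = 6.10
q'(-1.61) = 5.78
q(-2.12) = 3.41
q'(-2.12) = 4.76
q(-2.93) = 0.21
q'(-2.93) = 3.14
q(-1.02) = 9.86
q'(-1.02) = 6.96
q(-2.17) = 3.18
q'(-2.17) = 4.66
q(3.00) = 54.00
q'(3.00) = 15.00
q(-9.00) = 18.00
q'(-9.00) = -9.00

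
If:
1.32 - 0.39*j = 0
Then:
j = 3.38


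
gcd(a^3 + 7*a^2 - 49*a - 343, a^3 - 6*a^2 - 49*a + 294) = a^2 - 49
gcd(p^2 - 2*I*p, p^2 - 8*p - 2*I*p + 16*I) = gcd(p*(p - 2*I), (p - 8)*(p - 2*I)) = p - 2*I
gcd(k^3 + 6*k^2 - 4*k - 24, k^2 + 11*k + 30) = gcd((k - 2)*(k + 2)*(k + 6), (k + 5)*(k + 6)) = k + 6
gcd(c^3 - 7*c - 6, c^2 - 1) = c + 1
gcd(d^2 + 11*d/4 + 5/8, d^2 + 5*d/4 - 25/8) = d + 5/2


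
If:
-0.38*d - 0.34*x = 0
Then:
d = -0.894736842105263*x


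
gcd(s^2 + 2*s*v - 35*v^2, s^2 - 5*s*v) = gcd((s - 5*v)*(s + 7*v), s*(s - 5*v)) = s - 5*v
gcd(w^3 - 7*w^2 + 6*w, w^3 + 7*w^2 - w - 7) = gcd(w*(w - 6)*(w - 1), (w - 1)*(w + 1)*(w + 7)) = w - 1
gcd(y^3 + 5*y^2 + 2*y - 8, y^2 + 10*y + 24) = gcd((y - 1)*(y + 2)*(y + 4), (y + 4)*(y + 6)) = y + 4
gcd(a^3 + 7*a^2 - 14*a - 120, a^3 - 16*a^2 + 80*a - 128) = a - 4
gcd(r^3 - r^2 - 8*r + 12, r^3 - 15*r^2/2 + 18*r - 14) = r^2 - 4*r + 4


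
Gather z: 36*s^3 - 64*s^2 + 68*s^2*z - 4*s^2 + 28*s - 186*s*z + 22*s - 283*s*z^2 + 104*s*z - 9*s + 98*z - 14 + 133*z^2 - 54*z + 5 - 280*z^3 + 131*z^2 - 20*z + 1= 36*s^3 - 68*s^2 + 41*s - 280*z^3 + z^2*(264 - 283*s) + z*(68*s^2 - 82*s + 24) - 8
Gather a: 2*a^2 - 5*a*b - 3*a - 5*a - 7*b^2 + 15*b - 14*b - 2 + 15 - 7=2*a^2 + a*(-5*b - 8) - 7*b^2 + b + 6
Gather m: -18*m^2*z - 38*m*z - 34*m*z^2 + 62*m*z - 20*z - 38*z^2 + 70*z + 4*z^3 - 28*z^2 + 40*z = -18*m^2*z + m*(-34*z^2 + 24*z) + 4*z^3 - 66*z^2 + 90*z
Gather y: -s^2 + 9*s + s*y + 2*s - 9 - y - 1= -s^2 + 11*s + y*(s - 1) - 10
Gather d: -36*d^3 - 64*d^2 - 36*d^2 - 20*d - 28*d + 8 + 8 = -36*d^3 - 100*d^2 - 48*d + 16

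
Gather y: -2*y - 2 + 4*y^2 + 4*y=4*y^2 + 2*y - 2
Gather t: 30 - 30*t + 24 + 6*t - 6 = 48 - 24*t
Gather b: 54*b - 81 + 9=54*b - 72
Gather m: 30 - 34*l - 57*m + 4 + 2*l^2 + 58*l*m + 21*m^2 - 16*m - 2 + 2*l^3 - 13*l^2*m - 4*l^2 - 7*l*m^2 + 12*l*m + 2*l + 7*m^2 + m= 2*l^3 - 2*l^2 - 32*l + m^2*(28 - 7*l) + m*(-13*l^2 + 70*l - 72) + 32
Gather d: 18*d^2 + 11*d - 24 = 18*d^2 + 11*d - 24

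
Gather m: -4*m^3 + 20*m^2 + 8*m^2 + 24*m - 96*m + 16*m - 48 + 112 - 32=-4*m^3 + 28*m^2 - 56*m + 32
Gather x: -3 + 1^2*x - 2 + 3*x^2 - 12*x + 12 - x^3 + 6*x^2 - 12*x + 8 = -x^3 + 9*x^2 - 23*x + 15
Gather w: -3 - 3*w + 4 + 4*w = w + 1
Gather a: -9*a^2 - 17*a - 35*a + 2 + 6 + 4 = -9*a^2 - 52*a + 12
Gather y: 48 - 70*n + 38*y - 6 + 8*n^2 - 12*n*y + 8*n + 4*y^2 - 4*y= 8*n^2 - 62*n + 4*y^2 + y*(34 - 12*n) + 42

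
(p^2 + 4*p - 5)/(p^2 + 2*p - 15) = (p - 1)/(p - 3)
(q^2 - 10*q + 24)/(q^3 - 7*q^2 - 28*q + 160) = (q - 6)/(q^2 - 3*q - 40)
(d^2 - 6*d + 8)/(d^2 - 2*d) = (d - 4)/d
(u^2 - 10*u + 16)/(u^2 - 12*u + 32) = (u - 2)/(u - 4)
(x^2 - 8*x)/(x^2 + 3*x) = (x - 8)/(x + 3)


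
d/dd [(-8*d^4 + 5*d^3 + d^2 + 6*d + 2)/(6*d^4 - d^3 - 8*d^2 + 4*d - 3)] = (-22*d^6 + 116*d^5 - 243*d^4 + 100*d^3 + 13*d^2 + 26*d - 26)/(36*d^8 - 12*d^7 - 95*d^6 + 64*d^5 + 20*d^4 - 58*d^3 + 64*d^2 - 24*d + 9)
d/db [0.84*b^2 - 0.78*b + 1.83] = 1.68*b - 0.78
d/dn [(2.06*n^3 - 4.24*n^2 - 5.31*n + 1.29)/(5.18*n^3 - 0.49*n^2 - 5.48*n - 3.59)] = (20.9538*n^4 + 32.434*n^3 - 21.5995*n^2 + 31.7074*n + 26.1321)/(26.8324*n^6 - 5.0764*n^5 - 56.5327*n^4 - 31.822*n^3 + 33.5486*n^2 + 39.3464*n + 12.8881)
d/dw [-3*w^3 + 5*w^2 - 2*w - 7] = -9*w^2 + 10*w - 2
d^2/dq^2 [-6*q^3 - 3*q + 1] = -36*q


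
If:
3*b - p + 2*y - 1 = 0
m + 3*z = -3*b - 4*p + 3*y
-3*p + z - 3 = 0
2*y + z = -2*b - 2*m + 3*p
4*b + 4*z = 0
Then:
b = 33/26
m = -17/26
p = -37/26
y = -55/26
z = -33/26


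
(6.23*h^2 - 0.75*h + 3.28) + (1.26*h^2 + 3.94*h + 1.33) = 7.49*h^2 + 3.19*h + 4.61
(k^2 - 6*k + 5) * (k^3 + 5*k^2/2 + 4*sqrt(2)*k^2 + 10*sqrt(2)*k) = k^5 - 7*k^4/2 + 4*sqrt(2)*k^4 - 14*sqrt(2)*k^3 - 10*k^3 - 40*sqrt(2)*k^2 + 25*k^2/2 + 50*sqrt(2)*k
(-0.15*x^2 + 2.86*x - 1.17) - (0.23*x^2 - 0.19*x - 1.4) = -0.38*x^2 + 3.05*x + 0.23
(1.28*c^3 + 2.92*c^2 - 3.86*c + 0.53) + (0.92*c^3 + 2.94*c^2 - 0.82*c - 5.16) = 2.2*c^3 + 5.86*c^2 - 4.68*c - 4.63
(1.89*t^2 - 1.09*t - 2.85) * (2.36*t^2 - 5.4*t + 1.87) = 4.4604*t^4 - 12.7784*t^3 + 2.6943*t^2 + 13.3517*t - 5.3295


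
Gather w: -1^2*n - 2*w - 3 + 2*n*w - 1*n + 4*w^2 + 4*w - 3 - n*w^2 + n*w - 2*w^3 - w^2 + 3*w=-2*n - 2*w^3 + w^2*(3 - n) + w*(3*n + 5) - 6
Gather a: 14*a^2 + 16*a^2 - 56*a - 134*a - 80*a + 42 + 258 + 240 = 30*a^2 - 270*a + 540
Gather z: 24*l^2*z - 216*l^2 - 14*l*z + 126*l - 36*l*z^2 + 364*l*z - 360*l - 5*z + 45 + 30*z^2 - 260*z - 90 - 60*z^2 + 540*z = -216*l^2 - 234*l + z^2*(-36*l - 30) + z*(24*l^2 + 350*l + 275) - 45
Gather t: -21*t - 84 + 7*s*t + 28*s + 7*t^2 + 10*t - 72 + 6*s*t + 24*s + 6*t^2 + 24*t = 52*s + 13*t^2 + t*(13*s + 13) - 156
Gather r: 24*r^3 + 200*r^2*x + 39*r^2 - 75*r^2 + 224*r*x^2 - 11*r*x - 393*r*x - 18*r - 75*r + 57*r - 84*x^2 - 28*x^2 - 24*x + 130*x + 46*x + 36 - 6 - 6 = 24*r^3 + r^2*(200*x - 36) + r*(224*x^2 - 404*x - 36) - 112*x^2 + 152*x + 24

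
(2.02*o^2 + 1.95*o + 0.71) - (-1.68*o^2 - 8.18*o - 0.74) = 3.7*o^2 + 10.13*o + 1.45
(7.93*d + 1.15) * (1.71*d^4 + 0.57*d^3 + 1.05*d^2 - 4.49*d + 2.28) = 13.5603*d^5 + 6.4866*d^4 + 8.982*d^3 - 34.3982*d^2 + 12.9169*d + 2.622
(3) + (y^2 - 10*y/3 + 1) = y^2 - 10*y/3 + 4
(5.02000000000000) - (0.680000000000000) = 4.34000000000000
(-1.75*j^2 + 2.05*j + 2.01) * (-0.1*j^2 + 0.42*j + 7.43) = 0.175*j^4 - 0.94*j^3 - 12.3425*j^2 + 16.0757*j + 14.9343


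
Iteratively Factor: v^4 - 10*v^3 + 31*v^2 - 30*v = (v - 3)*(v^3 - 7*v^2 + 10*v) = v*(v - 3)*(v^2 - 7*v + 10) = v*(v - 3)*(v - 2)*(v - 5)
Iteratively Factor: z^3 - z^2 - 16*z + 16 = (z + 4)*(z^2 - 5*z + 4) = (z - 4)*(z + 4)*(z - 1)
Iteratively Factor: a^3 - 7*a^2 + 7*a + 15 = (a - 3)*(a^2 - 4*a - 5) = (a - 3)*(a + 1)*(a - 5)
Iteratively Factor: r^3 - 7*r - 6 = (r + 1)*(r^2 - r - 6) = (r + 1)*(r + 2)*(r - 3)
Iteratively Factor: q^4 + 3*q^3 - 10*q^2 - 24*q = (q - 3)*(q^3 + 6*q^2 + 8*q) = q*(q - 3)*(q^2 + 6*q + 8) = q*(q - 3)*(q + 2)*(q + 4)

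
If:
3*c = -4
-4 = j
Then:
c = -4/3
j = -4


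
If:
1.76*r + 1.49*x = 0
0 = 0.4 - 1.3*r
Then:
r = 0.31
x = -0.36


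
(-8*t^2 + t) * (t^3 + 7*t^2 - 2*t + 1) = -8*t^5 - 55*t^4 + 23*t^3 - 10*t^2 + t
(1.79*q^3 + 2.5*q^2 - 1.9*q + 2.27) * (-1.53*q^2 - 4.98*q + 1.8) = -2.7387*q^5 - 12.7392*q^4 - 6.321*q^3 + 10.4889*q^2 - 14.7246*q + 4.086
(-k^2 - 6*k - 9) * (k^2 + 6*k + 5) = -k^4 - 12*k^3 - 50*k^2 - 84*k - 45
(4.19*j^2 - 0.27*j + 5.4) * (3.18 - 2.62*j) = -10.9778*j^3 + 14.0316*j^2 - 15.0066*j + 17.172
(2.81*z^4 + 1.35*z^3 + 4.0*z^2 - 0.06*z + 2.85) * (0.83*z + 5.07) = 2.3323*z^5 + 15.3672*z^4 + 10.1645*z^3 + 20.2302*z^2 + 2.0613*z + 14.4495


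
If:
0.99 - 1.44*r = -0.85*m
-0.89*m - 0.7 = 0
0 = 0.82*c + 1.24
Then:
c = -1.51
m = -0.79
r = 0.22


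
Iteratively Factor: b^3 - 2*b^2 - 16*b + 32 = (b - 4)*(b^2 + 2*b - 8) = (b - 4)*(b - 2)*(b + 4)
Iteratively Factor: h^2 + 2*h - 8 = (h + 4)*(h - 2)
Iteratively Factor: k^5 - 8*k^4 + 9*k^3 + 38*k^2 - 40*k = (k)*(k^4 - 8*k^3 + 9*k^2 + 38*k - 40) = k*(k - 4)*(k^3 - 4*k^2 - 7*k + 10) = k*(k - 5)*(k - 4)*(k^2 + k - 2) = k*(k - 5)*(k - 4)*(k - 1)*(k + 2)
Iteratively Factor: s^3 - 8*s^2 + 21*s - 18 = (s - 3)*(s^2 - 5*s + 6) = (s - 3)^2*(s - 2)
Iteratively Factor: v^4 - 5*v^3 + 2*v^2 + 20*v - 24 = (v - 2)*(v^3 - 3*v^2 - 4*v + 12) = (v - 3)*(v - 2)*(v^2 - 4) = (v - 3)*(v - 2)*(v + 2)*(v - 2)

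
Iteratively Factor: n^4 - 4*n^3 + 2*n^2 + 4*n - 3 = (n - 1)*(n^3 - 3*n^2 - n + 3) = (n - 3)*(n - 1)*(n^2 - 1) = (n - 3)*(n - 1)^2*(n + 1)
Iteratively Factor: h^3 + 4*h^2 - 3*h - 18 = (h - 2)*(h^2 + 6*h + 9) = (h - 2)*(h + 3)*(h + 3)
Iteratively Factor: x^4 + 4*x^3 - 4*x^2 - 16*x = (x - 2)*(x^3 + 6*x^2 + 8*x) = (x - 2)*(x + 2)*(x^2 + 4*x) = x*(x - 2)*(x + 2)*(x + 4)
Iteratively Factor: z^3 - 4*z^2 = (z)*(z^2 - 4*z) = z^2*(z - 4)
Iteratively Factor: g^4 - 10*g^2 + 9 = (g - 1)*(g^3 + g^2 - 9*g - 9) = (g - 1)*(g + 1)*(g^2 - 9) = (g - 1)*(g + 1)*(g + 3)*(g - 3)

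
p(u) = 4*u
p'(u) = 4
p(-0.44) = -1.76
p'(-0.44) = 4.00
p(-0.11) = -0.44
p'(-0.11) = 4.00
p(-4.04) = -16.16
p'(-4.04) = 4.00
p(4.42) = 17.68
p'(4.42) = 4.00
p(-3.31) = -13.24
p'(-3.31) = 4.00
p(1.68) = 6.72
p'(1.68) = 4.00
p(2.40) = 9.60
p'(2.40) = 4.00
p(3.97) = 15.88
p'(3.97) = 4.00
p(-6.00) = -24.00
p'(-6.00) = 4.00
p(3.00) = 12.00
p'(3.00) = 4.00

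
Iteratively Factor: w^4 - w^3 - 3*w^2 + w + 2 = (w + 1)*(w^3 - 2*w^2 - w + 2) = (w + 1)^2*(w^2 - 3*w + 2) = (w - 2)*(w + 1)^2*(w - 1)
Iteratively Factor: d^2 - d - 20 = (d + 4)*(d - 5)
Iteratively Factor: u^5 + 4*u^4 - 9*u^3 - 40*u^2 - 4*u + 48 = (u - 1)*(u^4 + 5*u^3 - 4*u^2 - 44*u - 48) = (u - 3)*(u - 1)*(u^3 + 8*u^2 + 20*u + 16) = (u - 3)*(u - 1)*(u + 2)*(u^2 + 6*u + 8) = (u - 3)*(u - 1)*(u + 2)*(u + 4)*(u + 2)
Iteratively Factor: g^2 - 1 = (g - 1)*(g + 1)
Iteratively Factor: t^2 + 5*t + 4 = (t + 4)*(t + 1)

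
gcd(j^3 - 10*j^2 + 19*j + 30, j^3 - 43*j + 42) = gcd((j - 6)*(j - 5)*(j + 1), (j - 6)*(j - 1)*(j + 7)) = j - 6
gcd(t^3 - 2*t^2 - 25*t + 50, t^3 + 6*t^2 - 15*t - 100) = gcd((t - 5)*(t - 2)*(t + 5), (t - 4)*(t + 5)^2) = t + 5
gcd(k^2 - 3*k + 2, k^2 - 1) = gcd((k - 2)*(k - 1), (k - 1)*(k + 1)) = k - 1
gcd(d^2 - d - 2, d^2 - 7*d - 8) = d + 1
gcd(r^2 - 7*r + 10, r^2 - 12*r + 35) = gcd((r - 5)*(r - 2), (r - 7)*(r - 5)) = r - 5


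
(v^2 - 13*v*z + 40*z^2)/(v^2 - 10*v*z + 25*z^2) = (-v + 8*z)/(-v + 5*z)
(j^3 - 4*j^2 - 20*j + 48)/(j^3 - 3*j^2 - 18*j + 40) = (j - 6)/(j - 5)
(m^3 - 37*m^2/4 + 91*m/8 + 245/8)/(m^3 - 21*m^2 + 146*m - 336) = (8*m^2 - 18*m - 35)/(8*(m^2 - 14*m + 48))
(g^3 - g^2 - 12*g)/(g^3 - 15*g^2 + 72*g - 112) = g*(g + 3)/(g^2 - 11*g + 28)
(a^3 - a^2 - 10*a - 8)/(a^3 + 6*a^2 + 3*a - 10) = (a^2 - 3*a - 4)/(a^2 + 4*a - 5)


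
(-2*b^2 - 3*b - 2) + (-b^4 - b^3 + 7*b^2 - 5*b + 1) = -b^4 - b^3 + 5*b^2 - 8*b - 1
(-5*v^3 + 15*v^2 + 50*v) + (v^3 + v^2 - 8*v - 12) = -4*v^3 + 16*v^2 + 42*v - 12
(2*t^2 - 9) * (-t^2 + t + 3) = -2*t^4 + 2*t^3 + 15*t^2 - 9*t - 27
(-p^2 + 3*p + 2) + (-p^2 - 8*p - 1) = -2*p^2 - 5*p + 1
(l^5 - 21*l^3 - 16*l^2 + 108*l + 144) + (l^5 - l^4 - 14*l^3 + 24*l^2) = 2*l^5 - l^4 - 35*l^3 + 8*l^2 + 108*l + 144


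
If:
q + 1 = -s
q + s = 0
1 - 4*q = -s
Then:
No Solution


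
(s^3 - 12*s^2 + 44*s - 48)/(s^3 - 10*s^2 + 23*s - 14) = (s^2 - 10*s + 24)/(s^2 - 8*s + 7)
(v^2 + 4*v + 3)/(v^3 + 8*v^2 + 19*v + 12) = 1/(v + 4)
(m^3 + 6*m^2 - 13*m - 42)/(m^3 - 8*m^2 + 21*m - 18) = (m^2 + 9*m + 14)/(m^2 - 5*m + 6)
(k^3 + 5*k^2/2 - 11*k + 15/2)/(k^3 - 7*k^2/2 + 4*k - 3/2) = (k + 5)/(k - 1)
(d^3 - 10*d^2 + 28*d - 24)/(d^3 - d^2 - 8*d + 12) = (d - 6)/(d + 3)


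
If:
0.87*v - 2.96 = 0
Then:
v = 3.40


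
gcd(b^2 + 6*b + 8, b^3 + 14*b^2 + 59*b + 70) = b + 2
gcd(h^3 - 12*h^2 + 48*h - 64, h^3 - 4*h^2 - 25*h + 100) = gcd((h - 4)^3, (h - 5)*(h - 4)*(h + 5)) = h - 4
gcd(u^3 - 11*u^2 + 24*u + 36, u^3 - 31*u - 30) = u^2 - 5*u - 6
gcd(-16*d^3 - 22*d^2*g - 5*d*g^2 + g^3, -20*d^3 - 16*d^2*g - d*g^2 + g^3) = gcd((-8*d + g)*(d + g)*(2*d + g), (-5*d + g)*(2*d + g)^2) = 2*d + g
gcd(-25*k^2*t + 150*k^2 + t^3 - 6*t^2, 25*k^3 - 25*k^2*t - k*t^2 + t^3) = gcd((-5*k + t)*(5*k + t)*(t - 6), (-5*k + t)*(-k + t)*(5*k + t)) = -25*k^2 + t^2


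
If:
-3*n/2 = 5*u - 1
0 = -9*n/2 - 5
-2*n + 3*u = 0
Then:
No Solution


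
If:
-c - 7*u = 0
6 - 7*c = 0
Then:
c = 6/7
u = -6/49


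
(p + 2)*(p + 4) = p^2 + 6*p + 8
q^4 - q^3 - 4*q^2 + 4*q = q*(q - 2)*(q - 1)*(q + 2)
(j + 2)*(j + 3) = j^2 + 5*j + 6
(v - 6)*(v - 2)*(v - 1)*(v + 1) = v^4 - 8*v^3 + 11*v^2 + 8*v - 12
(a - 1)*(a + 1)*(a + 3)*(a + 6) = a^4 + 9*a^3 + 17*a^2 - 9*a - 18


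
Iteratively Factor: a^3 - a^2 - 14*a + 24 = (a - 2)*(a^2 + a - 12) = (a - 3)*(a - 2)*(a + 4)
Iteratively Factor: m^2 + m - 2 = (m - 1)*(m + 2)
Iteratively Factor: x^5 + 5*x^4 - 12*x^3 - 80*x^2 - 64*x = (x - 4)*(x^4 + 9*x^3 + 24*x^2 + 16*x) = (x - 4)*(x + 1)*(x^3 + 8*x^2 + 16*x) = (x - 4)*(x + 1)*(x + 4)*(x^2 + 4*x) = x*(x - 4)*(x + 1)*(x + 4)*(x + 4)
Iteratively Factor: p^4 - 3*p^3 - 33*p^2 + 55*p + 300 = (p - 5)*(p^3 + 2*p^2 - 23*p - 60) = (p - 5)*(p + 4)*(p^2 - 2*p - 15) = (p - 5)^2*(p + 4)*(p + 3)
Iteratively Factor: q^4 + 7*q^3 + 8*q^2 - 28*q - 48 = (q + 2)*(q^3 + 5*q^2 - 2*q - 24) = (q + 2)*(q + 4)*(q^2 + q - 6) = (q + 2)*(q + 3)*(q + 4)*(q - 2)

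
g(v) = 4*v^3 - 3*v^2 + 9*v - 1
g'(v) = 12*v^2 - 6*v + 9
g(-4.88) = -581.22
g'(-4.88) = 324.05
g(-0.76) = -11.33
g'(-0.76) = 20.49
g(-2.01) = -63.69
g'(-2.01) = 69.54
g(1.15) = 11.47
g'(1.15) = 17.97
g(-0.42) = -5.61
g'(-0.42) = 13.64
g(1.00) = 9.00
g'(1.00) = 15.00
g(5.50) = 623.25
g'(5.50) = 339.00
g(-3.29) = -205.53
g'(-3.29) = 158.63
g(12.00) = 6587.00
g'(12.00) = 1665.00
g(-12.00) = -7453.00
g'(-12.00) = 1809.00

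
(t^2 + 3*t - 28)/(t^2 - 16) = (t + 7)/(t + 4)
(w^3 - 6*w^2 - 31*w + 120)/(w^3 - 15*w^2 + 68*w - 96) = (w + 5)/(w - 4)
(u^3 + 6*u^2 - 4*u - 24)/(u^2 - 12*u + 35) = (u^3 + 6*u^2 - 4*u - 24)/(u^2 - 12*u + 35)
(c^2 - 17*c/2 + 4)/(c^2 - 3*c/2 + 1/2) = (c - 8)/(c - 1)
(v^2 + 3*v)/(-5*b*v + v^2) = (v + 3)/(-5*b + v)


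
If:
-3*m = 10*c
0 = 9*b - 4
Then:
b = 4/9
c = -3*m/10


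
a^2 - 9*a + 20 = (a - 5)*(a - 4)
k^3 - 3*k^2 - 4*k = k*(k - 4)*(k + 1)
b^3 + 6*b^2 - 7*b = b*(b - 1)*(b + 7)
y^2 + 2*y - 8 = (y - 2)*(y + 4)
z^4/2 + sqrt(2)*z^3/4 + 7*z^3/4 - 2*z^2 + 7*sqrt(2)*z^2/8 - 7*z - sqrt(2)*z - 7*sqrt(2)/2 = (z/2 + 1)*(z - 2)*(z + 7/2)*(z + sqrt(2)/2)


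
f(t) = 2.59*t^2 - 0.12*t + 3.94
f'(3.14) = 16.15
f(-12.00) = 378.34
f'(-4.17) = -21.72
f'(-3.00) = -15.66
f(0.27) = 4.10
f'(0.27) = 1.28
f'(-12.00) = -62.28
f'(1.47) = 7.49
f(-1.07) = 7.03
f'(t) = 5.18*t - 0.12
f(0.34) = 4.20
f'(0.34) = 1.64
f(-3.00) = 27.61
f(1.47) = 9.36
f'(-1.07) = -5.66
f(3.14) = 29.10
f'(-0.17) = -1.00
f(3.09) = 28.30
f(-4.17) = 49.48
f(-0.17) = 4.04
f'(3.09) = 15.89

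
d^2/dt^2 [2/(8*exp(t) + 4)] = (2*exp(t) - 1)*exp(t)/(2*exp(t) + 1)^3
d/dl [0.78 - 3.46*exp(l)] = -3.46*exp(l)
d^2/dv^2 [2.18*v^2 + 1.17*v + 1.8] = 4.36000000000000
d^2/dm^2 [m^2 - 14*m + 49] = 2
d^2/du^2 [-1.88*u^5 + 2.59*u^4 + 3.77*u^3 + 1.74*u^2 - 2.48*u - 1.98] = -37.6*u^3 + 31.08*u^2 + 22.62*u + 3.48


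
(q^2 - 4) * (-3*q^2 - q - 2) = -3*q^4 - q^3 + 10*q^2 + 4*q + 8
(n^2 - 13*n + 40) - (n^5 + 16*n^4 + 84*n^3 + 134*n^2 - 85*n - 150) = -n^5 - 16*n^4 - 84*n^3 - 133*n^2 + 72*n + 190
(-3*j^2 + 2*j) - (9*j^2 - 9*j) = -12*j^2 + 11*j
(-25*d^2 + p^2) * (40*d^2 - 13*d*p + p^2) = -1000*d^4 + 325*d^3*p + 15*d^2*p^2 - 13*d*p^3 + p^4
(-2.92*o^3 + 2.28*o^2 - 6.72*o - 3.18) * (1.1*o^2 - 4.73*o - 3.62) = -3.212*o^5 + 16.3196*o^4 - 7.606*o^3 + 20.034*o^2 + 39.3678*o + 11.5116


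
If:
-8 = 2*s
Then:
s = -4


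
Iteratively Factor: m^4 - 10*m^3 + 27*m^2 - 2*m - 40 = (m + 1)*(m^3 - 11*m^2 + 38*m - 40) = (m - 2)*(m + 1)*(m^2 - 9*m + 20) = (m - 5)*(m - 2)*(m + 1)*(m - 4)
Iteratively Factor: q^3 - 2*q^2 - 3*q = (q + 1)*(q^2 - 3*q) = (q - 3)*(q + 1)*(q)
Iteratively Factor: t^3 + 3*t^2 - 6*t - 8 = (t + 1)*(t^2 + 2*t - 8) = (t - 2)*(t + 1)*(t + 4)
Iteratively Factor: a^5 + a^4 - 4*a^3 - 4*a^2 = (a + 1)*(a^4 - 4*a^2) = a*(a + 1)*(a^3 - 4*a) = a*(a - 2)*(a + 1)*(a^2 + 2*a) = a^2*(a - 2)*(a + 1)*(a + 2)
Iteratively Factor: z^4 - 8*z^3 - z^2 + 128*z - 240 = (z - 3)*(z^3 - 5*z^2 - 16*z + 80) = (z - 5)*(z - 3)*(z^2 - 16) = (z - 5)*(z - 3)*(z + 4)*(z - 4)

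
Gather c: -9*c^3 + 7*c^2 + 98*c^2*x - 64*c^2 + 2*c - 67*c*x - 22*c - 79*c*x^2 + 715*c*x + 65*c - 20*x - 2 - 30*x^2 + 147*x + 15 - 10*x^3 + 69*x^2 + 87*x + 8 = -9*c^3 + c^2*(98*x - 57) + c*(-79*x^2 + 648*x + 45) - 10*x^3 + 39*x^2 + 214*x + 21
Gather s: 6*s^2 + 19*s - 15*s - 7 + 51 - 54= 6*s^2 + 4*s - 10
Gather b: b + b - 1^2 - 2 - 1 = 2*b - 4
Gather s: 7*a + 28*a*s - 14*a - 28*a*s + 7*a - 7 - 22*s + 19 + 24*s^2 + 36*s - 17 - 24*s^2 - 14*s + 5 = 0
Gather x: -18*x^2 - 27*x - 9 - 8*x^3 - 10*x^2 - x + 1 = -8*x^3 - 28*x^2 - 28*x - 8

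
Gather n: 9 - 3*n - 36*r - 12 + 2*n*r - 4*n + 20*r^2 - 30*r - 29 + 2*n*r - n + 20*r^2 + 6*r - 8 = n*(4*r - 8) + 40*r^2 - 60*r - 40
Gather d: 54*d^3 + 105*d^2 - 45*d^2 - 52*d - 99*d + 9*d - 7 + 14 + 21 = 54*d^3 + 60*d^2 - 142*d + 28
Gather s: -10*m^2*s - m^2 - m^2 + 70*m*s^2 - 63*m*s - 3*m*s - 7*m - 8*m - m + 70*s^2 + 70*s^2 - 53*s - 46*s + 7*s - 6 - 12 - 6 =-2*m^2 - 16*m + s^2*(70*m + 140) + s*(-10*m^2 - 66*m - 92) - 24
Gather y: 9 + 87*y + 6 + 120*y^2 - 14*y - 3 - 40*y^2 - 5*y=80*y^2 + 68*y + 12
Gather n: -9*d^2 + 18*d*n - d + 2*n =-9*d^2 - d + n*(18*d + 2)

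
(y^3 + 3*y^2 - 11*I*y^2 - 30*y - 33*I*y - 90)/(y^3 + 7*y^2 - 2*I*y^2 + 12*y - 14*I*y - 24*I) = (y^2 - 11*I*y - 30)/(y^2 + 2*y*(2 - I) - 8*I)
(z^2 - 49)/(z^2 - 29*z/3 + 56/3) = 3*(z + 7)/(3*z - 8)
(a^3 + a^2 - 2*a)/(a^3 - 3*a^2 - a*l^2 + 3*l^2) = a*(a^2 + a - 2)/(a^3 - 3*a^2 - a*l^2 + 3*l^2)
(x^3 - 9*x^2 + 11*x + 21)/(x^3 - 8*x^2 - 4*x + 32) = (x^3 - 9*x^2 + 11*x + 21)/(x^3 - 8*x^2 - 4*x + 32)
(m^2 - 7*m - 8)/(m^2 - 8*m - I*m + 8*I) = (m + 1)/(m - I)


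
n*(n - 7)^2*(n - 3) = n^4 - 17*n^3 + 91*n^2 - 147*n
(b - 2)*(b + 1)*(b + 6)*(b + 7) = b^4 + 12*b^3 + 27*b^2 - 68*b - 84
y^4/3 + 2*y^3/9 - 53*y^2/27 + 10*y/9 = y*(y/3 + 1)*(y - 5/3)*(y - 2/3)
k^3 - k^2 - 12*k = k*(k - 4)*(k + 3)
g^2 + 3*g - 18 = (g - 3)*(g + 6)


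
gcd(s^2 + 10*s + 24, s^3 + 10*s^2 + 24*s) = s^2 + 10*s + 24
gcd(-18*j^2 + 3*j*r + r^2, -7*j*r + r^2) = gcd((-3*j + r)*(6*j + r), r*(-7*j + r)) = 1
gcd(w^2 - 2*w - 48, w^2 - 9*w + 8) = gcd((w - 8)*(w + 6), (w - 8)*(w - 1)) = w - 8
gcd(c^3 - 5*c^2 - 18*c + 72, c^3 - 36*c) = c - 6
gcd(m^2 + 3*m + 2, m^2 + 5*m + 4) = m + 1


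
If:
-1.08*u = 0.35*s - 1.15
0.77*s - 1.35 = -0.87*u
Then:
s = 0.87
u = 0.78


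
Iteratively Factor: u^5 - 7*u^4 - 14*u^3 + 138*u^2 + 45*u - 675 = (u - 5)*(u^4 - 2*u^3 - 24*u^2 + 18*u + 135) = (u - 5)*(u + 3)*(u^3 - 5*u^2 - 9*u + 45) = (u - 5)*(u - 3)*(u + 3)*(u^2 - 2*u - 15) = (u - 5)*(u - 3)*(u + 3)^2*(u - 5)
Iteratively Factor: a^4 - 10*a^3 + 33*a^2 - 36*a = (a)*(a^3 - 10*a^2 + 33*a - 36) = a*(a - 3)*(a^2 - 7*a + 12) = a*(a - 3)^2*(a - 4)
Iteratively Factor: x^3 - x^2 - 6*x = (x)*(x^2 - x - 6) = x*(x + 2)*(x - 3)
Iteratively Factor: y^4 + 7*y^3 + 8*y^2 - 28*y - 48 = (y + 4)*(y^3 + 3*y^2 - 4*y - 12) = (y + 3)*(y + 4)*(y^2 - 4) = (y + 2)*(y + 3)*(y + 4)*(y - 2)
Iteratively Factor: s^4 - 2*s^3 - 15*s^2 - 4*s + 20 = (s + 2)*(s^3 - 4*s^2 - 7*s + 10) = (s + 2)^2*(s^2 - 6*s + 5) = (s - 1)*(s + 2)^2*(s - 5)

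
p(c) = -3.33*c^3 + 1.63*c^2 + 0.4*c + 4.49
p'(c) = -9.99*c^2 + 3.26*c + 0.4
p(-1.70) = 24.88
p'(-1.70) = -34.01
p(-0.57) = 5.41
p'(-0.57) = -4.70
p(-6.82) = 1133.90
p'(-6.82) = -486.49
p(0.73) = 4.36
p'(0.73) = -2.54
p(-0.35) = 4.69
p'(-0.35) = -1.96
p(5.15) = -405.07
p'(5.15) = -247.77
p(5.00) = -369.01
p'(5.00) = -233.05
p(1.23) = 1.25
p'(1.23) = -10.70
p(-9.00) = 2560.49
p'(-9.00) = -838.13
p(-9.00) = 2560.49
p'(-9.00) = -838.13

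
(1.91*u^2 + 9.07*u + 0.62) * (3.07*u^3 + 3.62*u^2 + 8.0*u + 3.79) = 5.8637*u^5 + 34.7591*u^4 + 50.0168*u^3 + 82.0433*u^2 + 39.3353*u + 2.3498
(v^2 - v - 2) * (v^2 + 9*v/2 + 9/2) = v^4 + 7*v^3/2 - 2*v^2 - 27*v/2 - 9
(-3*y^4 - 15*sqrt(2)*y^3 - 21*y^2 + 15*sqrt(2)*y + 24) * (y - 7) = -3*y^5 - 15*sqrt(2)*y^4 + 21*y^4 - 21*y^3 + 105*sqrt(2)*y^3 + 15*sqrt(2)*y^2 + 147*y^2 - 105*sqrt(2)*y + 24*y - 168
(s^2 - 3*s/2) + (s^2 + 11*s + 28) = 2*s^2 + 19*s/2 + 28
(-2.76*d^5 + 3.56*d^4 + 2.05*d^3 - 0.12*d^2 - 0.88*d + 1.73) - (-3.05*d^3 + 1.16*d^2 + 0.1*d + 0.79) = -2.76*d^5 + 3.56*d^4 + 5.1*d^3 - 1.28*d^2 - 0.98*d + 0.94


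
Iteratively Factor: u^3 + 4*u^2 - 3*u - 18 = (u - 2)*(u^2 + 6*u + 9) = (u - 2)*(u + 3)*(u + 3)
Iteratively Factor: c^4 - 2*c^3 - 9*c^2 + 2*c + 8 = (c + 1)*(c^3 - 3*c^2 - 6*c + 8) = (c + 1)*(c + 2)*(c^2 - 5*c + 4) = (c - 4)*(c + 1)*(c + 2)*(c - 1)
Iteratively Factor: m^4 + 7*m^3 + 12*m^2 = (m + 3)*(m^3 + 4*m^2) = m*(m + 3)*(m^2 + 4*m) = m^2*(m + 3)*(m + 4)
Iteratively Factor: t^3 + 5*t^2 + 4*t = (t + 1)*(t^2 + 4*t) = (t + 1)*(t + 4)*(t)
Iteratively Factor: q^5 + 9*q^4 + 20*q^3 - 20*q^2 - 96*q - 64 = (q - 2)*(q^4 + 11*q^3 + 42*q^2 + 64*q + 32) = (q - 2)*(q + 4)*(q^3 + 7*q^2 + 14*q + 8) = (q - 2)*(q + 1)*(q + 4)*(q^2 + 6*q + 8) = (q - 2)*(q + 1)*(q + 2)*(q + 4)*(q + 4)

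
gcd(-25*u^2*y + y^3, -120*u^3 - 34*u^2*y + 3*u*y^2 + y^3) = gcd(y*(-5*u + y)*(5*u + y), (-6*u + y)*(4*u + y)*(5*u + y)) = 5*u + y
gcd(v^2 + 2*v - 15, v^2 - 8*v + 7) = 1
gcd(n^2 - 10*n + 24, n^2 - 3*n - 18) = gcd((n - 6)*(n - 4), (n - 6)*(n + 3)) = n - 6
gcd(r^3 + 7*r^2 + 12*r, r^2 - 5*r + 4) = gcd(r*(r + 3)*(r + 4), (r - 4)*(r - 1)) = 1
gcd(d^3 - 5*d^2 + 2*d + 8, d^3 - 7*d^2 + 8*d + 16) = d^2 - 3*d - 4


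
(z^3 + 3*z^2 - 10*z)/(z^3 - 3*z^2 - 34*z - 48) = z*(-z^2 - 3*z + 10)/(-z^3 + 3*z^2 + 34*z + 48)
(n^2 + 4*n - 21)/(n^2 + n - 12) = (n + 7)/(n + 4)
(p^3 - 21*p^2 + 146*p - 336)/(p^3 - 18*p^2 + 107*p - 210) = (p - 8)/(p - 5)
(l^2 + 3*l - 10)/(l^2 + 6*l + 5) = (l - 2)/(l + 1)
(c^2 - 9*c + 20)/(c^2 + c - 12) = (c^2 - 9*c + 20)/(c^2 + c - 12)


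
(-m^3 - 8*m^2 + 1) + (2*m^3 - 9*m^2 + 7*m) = m^3 - 17*m^2 + 7*m + 1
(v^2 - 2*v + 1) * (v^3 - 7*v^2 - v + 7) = v^5 - 9*v^4 + 14*v^3 + 2*v^2 - 15*v + 7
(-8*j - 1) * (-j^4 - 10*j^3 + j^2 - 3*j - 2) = 8*j^5 + 81*j^4 + 2*j^3 + 23*j^2 + 19*j + 2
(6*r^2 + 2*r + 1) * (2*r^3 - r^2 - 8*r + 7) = 12*r^5 - 2*r^4 - 48*r^3 + 25*r^2 + 6*r + 7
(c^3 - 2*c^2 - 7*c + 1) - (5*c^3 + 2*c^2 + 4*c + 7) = -4*c^3 - 4*c^2 - 11*c - 6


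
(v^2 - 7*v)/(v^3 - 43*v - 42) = v/(v^2 + 7*v + 6)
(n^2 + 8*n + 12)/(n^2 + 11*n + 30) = (n + 2)/(n + 5)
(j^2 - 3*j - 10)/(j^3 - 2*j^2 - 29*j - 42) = (j - 5)/(j^2 - 4*j - 21)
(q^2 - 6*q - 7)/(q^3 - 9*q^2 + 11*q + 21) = 1/(q - 3)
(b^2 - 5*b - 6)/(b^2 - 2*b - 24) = (b + 1)/(b + 4)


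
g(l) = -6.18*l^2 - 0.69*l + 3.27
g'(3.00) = -37.77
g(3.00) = -54.42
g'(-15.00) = 184.71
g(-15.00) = -1376.88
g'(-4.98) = 60.86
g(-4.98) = -146.56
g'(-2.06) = 24.77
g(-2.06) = -21.53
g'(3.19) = -40.12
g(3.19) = -61.82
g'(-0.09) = 0.42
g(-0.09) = 3.28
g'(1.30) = -16.76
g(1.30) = -8.07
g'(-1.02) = 11.92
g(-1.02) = -2.46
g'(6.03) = -75.22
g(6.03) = -225.60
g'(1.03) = -13.42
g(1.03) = -4.00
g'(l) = -12.36*l - 0.69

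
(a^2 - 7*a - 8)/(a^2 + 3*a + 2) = (a - 8)/(a + 2)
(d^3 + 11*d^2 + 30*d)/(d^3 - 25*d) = (d + 6)/(d - 5)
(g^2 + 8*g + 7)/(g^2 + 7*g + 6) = (g + 7)/(g + 6)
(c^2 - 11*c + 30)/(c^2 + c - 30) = (c - 6)/(c + 6)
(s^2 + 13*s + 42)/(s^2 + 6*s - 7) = (s + 6)/(s - 1)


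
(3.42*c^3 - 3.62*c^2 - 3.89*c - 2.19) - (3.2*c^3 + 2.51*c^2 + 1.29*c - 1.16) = 0.22*c^3 - 6.13*c^2 - 5.18*c - 1.03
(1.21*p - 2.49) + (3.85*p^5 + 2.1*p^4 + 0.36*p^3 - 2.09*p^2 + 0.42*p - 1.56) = 3.85*p^5 + 2.1*p^4 + 0.36*p^3 - 2.09*p^2 + 1.63*p - 4.05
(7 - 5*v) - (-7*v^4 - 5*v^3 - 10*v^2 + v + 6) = 7*v^4 + 5*v^3 + 10*v^2 - 6*v + 1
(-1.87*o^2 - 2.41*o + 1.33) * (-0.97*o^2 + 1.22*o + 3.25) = 1.8139*o^4 + 0.0562999999999998*o^3 - 10.3078*o^2 - 6.2099*o + 4.3225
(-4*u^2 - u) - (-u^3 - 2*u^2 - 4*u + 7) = u^3 - 2*u^2 + 3*u - 7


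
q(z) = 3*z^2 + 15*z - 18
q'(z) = 6*z + 15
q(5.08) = 135.62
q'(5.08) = 45.48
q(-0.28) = -21.96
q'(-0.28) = 13.32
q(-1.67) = -34.68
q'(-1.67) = 4.98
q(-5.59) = -8.11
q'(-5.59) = -18.54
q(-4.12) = -28.88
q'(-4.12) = -9.72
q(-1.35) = -32.78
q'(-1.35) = 6.90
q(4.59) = 114.05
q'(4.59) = 42.54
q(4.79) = 122.68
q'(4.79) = 43.74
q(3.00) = 54.00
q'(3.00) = 33.00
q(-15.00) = 432.00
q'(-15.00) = -75.00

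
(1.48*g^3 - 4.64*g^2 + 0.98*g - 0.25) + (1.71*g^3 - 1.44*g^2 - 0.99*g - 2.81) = 3.19*g^3 - 6.08*g^2 - 0.01*g - 3.06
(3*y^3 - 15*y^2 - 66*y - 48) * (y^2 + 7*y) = 3*y^5 + 6*y^4 - 171*y^3 - 510*y^2 - 336*y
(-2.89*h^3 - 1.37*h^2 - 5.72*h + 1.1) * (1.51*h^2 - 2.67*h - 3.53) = -4.3639*h^5 + 5.6476*h^4 + 5.2224*h^3 + 21.7695*h^2 + 17.2546*h - 3.883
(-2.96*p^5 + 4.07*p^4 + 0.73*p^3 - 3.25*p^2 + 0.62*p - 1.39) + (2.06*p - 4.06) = -2.96*p^5 + 4.07*p^4 + 0.73*p^3 - 3.25*p^2 + 2.68*p - 5.45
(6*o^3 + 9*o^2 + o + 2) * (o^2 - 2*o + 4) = 6*o^5 - 3*o^4 + 7*o^3 + 36*o^2 + 8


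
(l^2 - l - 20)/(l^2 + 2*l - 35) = (l + 4)/(l + 7)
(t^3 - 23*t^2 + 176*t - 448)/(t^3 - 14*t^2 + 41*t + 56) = (t - 8)/(t + 1)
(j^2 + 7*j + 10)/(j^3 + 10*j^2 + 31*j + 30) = 1/(j + 3)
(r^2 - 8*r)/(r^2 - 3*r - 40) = r/(r + 5)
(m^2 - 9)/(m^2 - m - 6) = (m + 3)/(m + 2)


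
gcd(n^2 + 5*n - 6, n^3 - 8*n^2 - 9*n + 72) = 1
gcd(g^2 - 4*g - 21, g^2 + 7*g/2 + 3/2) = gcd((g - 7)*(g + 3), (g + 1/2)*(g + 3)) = g + 3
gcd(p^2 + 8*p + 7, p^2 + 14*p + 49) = p + 7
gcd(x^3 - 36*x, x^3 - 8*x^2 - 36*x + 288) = x^2 - 36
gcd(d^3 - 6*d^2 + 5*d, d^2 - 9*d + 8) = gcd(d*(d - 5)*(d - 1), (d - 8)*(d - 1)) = d - 1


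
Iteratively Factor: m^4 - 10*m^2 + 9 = (m + 1)*(m^3 - m^2 - 9*m + 9) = (m - 3)*(m + 1)*(m^2 + 2*m - 3) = (m - 3)*(m - 1)*(m + 1)*(m + 3)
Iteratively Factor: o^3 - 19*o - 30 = (o + 3)*(o^2 - 3*o - 10) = (o + 2)*(o + 3)*(o - 5)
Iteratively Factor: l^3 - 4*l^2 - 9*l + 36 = (l - 4)*(l^2 - 9) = (l - 4)*(l + 3)*(l - 3)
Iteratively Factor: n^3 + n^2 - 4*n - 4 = (n + 2)*(n^2 - n - 2) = (n + 1)*(n + 2)*(n - 2)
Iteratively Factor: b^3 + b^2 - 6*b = (b)*(b^2 + b - 6) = b*(b - 2)*(b + 3)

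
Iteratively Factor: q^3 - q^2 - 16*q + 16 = (q - 1)*(q^2 - 16) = (q - 4)*(q - 1)*(q + 4)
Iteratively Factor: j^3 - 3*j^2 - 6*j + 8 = (j - 4)*(j^2 + j - 2) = (j - 4)*(j - 1)*(j + 2)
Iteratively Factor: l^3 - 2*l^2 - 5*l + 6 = (l - 1)*(l^2 - l - 6) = (l - 1)*(l + 2)*(l - 3)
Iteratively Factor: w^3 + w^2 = (w + 1)*(w^2) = w*(w + 1)*(w)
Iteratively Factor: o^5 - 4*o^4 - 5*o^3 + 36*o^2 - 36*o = (o - 2)*(o^4 - 2*o^3 - 9*o^2 + 18*o) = (o - 3)*(o - 2)*(o^3 + o^2 - 6*o) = o*(o - 3)*(o - 2)*(o^2 + o - 6) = o*(o - 3)*(o - 2)*(o + 3)*(o - 2)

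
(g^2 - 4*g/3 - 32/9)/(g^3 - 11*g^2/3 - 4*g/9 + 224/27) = 3/(3*g - 7)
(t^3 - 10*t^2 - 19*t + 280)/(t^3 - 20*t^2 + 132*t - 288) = (t^2 - 2*t - 35)/(t^2 - 12*t + 36)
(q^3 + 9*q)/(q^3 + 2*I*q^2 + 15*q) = (q + 3*I)/(q + 5*I)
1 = 1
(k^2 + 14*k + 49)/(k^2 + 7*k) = (k + 7)/k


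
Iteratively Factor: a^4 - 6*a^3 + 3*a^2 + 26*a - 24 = (a - 4)*(a^3 - 2*a^2 - 5*a + 6) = (a - 4)*(a - 3)*(a^2 + a - 2) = (a - 4)*(a - 3)*(a + 2)*(a - 1)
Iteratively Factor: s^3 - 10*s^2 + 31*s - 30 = (s - 2)*(s^2 - 8*s + 15) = (s - 3)*(s - 2)*(s - 5)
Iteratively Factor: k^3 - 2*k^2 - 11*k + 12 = (k - 4)*(k^2 + 2*k - 3) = (k - 4)*(k - 1)*(k + 3)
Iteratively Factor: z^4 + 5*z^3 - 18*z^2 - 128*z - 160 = (z + 4)*(z^3 + z^2 - 22*z - 40) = (z - 5)*(z + 4)*(z^2 + 6*z + 8) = (z - 5)*(z + 2)*(z + 4)*(z + 4)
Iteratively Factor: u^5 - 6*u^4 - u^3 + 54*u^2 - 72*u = (u)*(u^4 - 6*u^3 - u^2 + 54*u - 72) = u*(u - 2)*(u^3 - 4*u^2 - 9*u + 36) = u*(u - 4)*(u - 2)*(u^2 - 9) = u*(u - 4)*(u - 3)*(u - 2)*(u + 3)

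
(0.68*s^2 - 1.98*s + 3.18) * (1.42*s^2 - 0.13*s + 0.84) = 0.9656*s^4 - 2.9*s^3 + 5.3442*s^2 - 2.0766*s + 2.6712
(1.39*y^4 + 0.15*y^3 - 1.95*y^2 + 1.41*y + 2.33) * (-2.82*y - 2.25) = -3.9198*y^5 - 3.5505*y^4 + 5.1615*y^3 + 0.411300000000001*y^2 - 9.7431*y - 5.2425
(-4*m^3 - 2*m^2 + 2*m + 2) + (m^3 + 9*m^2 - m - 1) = -3*m^3 + 7*m^2 + m + 1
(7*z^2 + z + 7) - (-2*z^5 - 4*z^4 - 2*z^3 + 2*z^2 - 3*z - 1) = 2*z^5 + 4*z^4 + 2*z^3 + 5*z^2 + 4*z + 8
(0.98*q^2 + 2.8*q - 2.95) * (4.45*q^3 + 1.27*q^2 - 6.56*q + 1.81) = 4.361*q^5 + 13.7046*q^4 - 16.0003*q^3 - 20.3407*q^2 + 24.42*q - 5.3395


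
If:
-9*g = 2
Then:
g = -2/9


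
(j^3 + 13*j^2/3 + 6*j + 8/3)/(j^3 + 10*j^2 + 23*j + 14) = (j + 4/3)/(j + 7)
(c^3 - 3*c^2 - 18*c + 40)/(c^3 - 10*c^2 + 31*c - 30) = (c + 4)/(c - 3)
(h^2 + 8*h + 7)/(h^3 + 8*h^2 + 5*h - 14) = (h + 1)/(h^2 + h - 2)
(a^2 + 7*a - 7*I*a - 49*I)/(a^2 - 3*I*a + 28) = (a + 7)/(a + 4*I)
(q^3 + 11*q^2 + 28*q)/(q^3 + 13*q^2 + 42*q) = (q + 4)/(q + 6)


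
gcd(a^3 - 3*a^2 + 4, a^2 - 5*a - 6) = a + 1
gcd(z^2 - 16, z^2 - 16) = z^2 - 16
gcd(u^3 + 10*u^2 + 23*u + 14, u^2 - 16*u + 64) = 1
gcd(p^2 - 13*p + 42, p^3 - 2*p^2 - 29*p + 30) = p - 6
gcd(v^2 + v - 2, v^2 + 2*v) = v + 2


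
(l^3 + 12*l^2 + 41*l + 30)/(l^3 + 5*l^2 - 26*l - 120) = (l^2 + 6*l + 5)/(l^2 - l - 20)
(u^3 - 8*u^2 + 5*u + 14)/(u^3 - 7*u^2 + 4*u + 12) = (u - 7)/(u - 6)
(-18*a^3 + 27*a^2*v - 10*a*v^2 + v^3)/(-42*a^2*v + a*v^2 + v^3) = (3*a^2 - 4*a*v + v^2)/(v*(7*a + v))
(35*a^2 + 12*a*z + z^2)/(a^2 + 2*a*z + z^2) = (35*a^2 + 12*a*z + z^2)/(a^2 + 2*a*z + z^2)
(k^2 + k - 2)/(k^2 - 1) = (k + 2)/(k + 1)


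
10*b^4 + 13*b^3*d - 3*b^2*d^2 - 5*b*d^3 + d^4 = (-5*b + d)*(-2*b + d)*(b + d)^2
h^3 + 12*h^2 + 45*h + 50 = (h + 2)*(h + 5)^2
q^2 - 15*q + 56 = (q - 8)*(q - 7)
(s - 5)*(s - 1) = s^2 - 6*s + 5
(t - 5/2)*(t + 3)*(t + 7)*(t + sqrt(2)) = t^4 + sqrt(2)*t^3 + 15*t^3/2 - 4*t^2 + 15*sqrt(2)*t^2/2 - 105*t/2 - 4*sqrt(2)*t - 105*sqrt(2)/2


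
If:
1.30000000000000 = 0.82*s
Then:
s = 1.59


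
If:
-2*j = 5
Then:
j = -5/2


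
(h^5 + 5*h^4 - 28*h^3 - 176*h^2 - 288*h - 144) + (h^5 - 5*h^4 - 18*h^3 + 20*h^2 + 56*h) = 2*h^5 - 46*h^3 - 156*h^2 - 232*h - 144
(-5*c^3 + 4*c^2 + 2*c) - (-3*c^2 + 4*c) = -5*c^3 + 7*c^2 - 2*c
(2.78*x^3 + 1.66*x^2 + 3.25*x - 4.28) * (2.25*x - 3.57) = 6.255*x^4 - 6.1896*x^3 + 1.3863*x^2 - 21.2325*x + 15.2796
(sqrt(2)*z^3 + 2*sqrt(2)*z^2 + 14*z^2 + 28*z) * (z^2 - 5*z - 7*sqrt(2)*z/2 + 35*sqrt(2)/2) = sqrt(2)*z^5 - 3*sqrt(2)*z^4 + 7*z^4 - 59*sqrt(2)*z^3 - 21*z^3 - 70*z^2 + 147*sqrt(2)*z^2 + 490*sqrt(2)*z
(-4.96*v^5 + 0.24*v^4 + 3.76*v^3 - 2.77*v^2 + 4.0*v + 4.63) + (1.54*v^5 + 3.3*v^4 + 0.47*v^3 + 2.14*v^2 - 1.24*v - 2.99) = -3.42*v^5 + 3.54*v^4 + 4.23*v^3 - 0.63*v^2 + 2.76*v + 1.64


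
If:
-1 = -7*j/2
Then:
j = 2/7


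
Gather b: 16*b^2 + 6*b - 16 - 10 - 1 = 16*b^2 + 6*b - 27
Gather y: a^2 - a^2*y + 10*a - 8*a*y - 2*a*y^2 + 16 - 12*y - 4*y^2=a^2 + 10*a + y^2*(-2*a - 4) + y*(-a^2 - 8*a - 12) + 16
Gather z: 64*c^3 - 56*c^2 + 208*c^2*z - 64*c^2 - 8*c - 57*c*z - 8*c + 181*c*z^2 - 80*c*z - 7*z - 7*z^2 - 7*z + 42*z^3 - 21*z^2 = 64*c^3 - 120*c^2 - 16*c + 42*z^3 + z^2*(181*c - 28) + z*(208*c^2 - 137*c - 14)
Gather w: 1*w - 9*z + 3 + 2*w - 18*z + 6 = 3*w - 27*z + 9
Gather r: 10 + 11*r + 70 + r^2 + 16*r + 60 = r^2 + 27*r + 140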